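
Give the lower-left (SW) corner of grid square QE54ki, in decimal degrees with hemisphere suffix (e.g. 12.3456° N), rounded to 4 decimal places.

45.6667° S, 150.8333° E

Field Q=16, E=4: +16·20° lon, +4·10° lat → SW at lon 140°, lat -50°.
Square 5, 4: +5·2° lon, +4·1° lat → SW at lon 150°, lat -46°.
Subsquare k=10, i=8: +10·0.0833333° lon, +8·0.0416667° lat → SW at lon 150.833°, lat -45.6667°.
latitude 45.6667° S, longitude 150.8333° E.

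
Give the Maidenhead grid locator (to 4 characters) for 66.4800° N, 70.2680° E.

Shift to the Maidenhead origin (180°W, 90°S): lon 250.27, lat 156.48.
Field (20°×10°, letters A–R): lon ⌊250.27/20⌋ = 12 → M; lat ⌊156.48/10⌋ = 15 → P.
Square (2°×1°, digits 0–9): lon ⌊10.27/2⌋ = 5; lat ⌊6.48/1⌋ = 6.

MP56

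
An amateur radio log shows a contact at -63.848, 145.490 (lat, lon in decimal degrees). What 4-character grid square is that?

Shift to the Maidenhead origin (180°W, 90°S): lon 325.49, lat 26.15.
Field: lon ⌊325.49/20⌋ = 16 → Q; lat ⌊26.15/10⌋ = 2 → C.
Square: lon ⌊5.49/2⌋ = 2; lat ⌊6.15/1⌋ = 6.

QC26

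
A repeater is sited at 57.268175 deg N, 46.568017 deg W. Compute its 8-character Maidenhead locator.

GO67rg14

Shift to the Maidenhead origin (180°W, 90°S): lon 133.43198, lat 147.26817.
Field (20°×10°, letters A–R): lon ⌊133.43198/20⌋ = 6 → G; lat ⌊147.26817/10⌋ = 14 → O.
Square (2°×1°, digits 0–9): lon ⌊13.43198/2⌋ = 6; lat ⌊7.26817/1⌋ = 7.
Subsquare (5′×2.5′, letters a–x): lon ⌊1.43198/0.0833333⌋ = 17 → r; lat ⌊0.26817/0.0416667⌋ = 6 → g.
Extended square (30″×15″, digits 0–9): lon ⌊0.01532/0.00833333⌋ = 1; lat ⌊0.01817/0.00416667⌋ = 4.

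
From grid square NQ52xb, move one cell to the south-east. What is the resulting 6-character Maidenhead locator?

Longitude subsquare x = 23; +1 → 24, wraps to 0 = a, carry into square.
Longitude square 5; +1 → 6.
Latitude subsquare b = 1; −1 → 0 = a.

NQ62aa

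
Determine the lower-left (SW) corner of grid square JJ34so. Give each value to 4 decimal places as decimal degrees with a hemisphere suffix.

4.5833° N, 7.5000° E

Field J=9, J=9: +9·20° lon, +9·10° lat → SW at lon 0°, lat 0°.
Square 3, 4: +3·2° lon, +4·1° lat → SW at lon 6°, lat 4°.
Subsquare s=18, o=14: +18·0.0833333° lon, +14·0.0416667° lat → SW at lon 7.5°, lat 4.58333°.
latitude 4.5833° N, longitude 7.5000° E.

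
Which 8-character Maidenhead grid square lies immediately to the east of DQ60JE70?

Longitude extended square 7; +1 → 8.
The latitude characters are unchanged.

DQ60je80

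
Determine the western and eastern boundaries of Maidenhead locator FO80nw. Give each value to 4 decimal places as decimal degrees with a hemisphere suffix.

62.9167° W, 62.8333° W

Field F=5, O=14: +5·20° lon, +14·10° lat → SW at lon -80°, lat 50°.
Square 8, 0: +8·2° lon, +0·1° lat → SW at lon -64°, lat 50°.
Subsquare n=13, w=22: +13·0.0833333° lon, +22·0.0416667° lat → SW at lon -62.9167°, lat 50.9167°.
Cell spans 0.0833333° lon × 0.0416667° lat.
west 62.9167° W, east 62.8333° W.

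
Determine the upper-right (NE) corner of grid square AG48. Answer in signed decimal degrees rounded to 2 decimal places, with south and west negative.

-21.00, -170.00

Field A=0, G=6: +0·20° lon, +6·10° lat → SW at lon -180°, lat -30°.
Square 4, 8: +4·2° lon, +8·1° lat → SW at lon -172°, lat -22°.
Cell spans 2° lon × 1° lat. NE corner is SW corner plus one full cell.
latitude -21.00, longitude -170.00.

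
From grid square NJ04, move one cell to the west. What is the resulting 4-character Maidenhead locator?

MJ94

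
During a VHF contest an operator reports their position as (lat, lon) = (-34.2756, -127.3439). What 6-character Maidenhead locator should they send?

CF65hr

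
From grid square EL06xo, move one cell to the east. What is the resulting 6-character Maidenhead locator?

EL16ao

Longitude subsquare x = 23; +1 → 24, wraps to 0 = a, carry into square.
Longitude square 0; +1 → 1.
The latitude characters are unchanged.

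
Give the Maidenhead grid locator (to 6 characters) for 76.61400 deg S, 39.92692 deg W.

HB03aj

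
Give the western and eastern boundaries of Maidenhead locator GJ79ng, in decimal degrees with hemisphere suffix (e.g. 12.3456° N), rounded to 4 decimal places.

44.9167° W, 44.8333° W

Field G=6, J=9: +6·20° lon, +9·10° lat → SW at lon -60°, lat 0°.
Square 7, 9: +7·2° lon, +9·1° lat → SW at lon -46°, lat 9°.
Subsquare n=13, g=6: +13·0.0833333° lon, +6·0.0416667° lat → SW at lon -44.9167°, lat 9.25°.
Cell spans 0.0833333° lon × 0.0416667° lat.
west 44.9167° W, east 44.8333° W.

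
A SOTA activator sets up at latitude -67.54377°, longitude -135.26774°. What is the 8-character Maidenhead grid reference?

Shift to the Maidenhead origin (180°W, 90°S): lon 44.73226, lat 22.45623.
Field: 44.73226/20 → 2 → C, 22.45623/10 → 2 → C; chars CC.
Square: 4.73226/2 → 2, 2.45623/1 → 2; chars 22.
Subsquare: 0.73226/0.0833333 → 8 → i, 0.45623/0.0416667 → 10 → k; chars ik.
Extended square: 0.06559/0.00833333 → 7, 0.03956/0.00416667 → 9; chars 79.

CC22ik79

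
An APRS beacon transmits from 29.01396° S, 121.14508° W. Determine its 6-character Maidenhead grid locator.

CG90kx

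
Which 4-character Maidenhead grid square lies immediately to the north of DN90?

DN91

Latitude square 0; +1 → 1.
The longitude characters are unchanged.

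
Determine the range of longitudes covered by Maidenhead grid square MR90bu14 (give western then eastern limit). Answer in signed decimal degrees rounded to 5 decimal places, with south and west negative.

78.09167, 78.10000

Field M=12, R=17: +12·20° lon, +17·10° lat → SW at lon 60°, lat 80°.
Square 9, 0: +9·2° lon, +0·1° lat → SW at lon 78°, lat 80°.
Subsquare b=1, u=20: +1·0.0833333° lon, +20·0.0416667° lat → SW at lon 78.0833°, lat 80.8333°.
Extended square 1, 4: +1·0.00833333° lon, +4·0.00416667° lat → SW at lon 78.0917°, lat 80.85°.
Cell spans 0.00833333° lon × 0.00416667° lat.
west 78.09167, east 78.10000.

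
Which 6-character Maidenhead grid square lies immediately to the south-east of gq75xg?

GQ85af

Longitude subsquare x = 23; +1 → 24, wraps to 0 = a, carry into square.
Longitude square 7; +1 → 8.
Latitude subsquare g = 6; −1 → 5 = f.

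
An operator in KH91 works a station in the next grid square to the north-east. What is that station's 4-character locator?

Longitude square 9; +1 → 10, wraps to 0, carry into field.
Longitude field K = 10; +1 → 11 = L.
Latitude square 1; +1 → 2.

LH02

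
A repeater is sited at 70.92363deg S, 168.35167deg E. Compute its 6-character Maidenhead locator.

RB49eb

Shift to the Maidenhead origin (180°W, 90°S): lon 348.3517, lat 19.0764.
Field: lon ⌊348.3517/20⌋ = 17 → R; lat ⌊19.0764/10⌋ = 1 → B.
Square: lon ⌊8.3517/2⌋ = 4; lat ⌊9.0764/1⌋ = 9.
Subsquare: lon ⌊0.3517/0.0833333⌋ = 4 → e; lat ⌊0.0764/0.0416667⌋ = 1 → b.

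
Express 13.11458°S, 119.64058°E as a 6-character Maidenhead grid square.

Shift to the Maidenhead origin (180°W, 90°S): lon 299.6406, lat 76.8854.
Field: 299.6406/20 → 14 → O, 76.8854/10 → 7 → H; chars OH.
Square: 19.6406/2 → 9, 6.8854/1 → 6; chars 96.
Subsquare: 1.6406/0.0833333 → 19 → t, 0.8854/0.0416667 → 21 → v; chars tv.

OH96tv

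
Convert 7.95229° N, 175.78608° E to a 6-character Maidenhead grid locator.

Offset from 180°W / 90°S: lon 355.7861°, lat 97.9523°.
Field (20°×10°, letters A–R): lon ⌊355.7861/20⌋ = 17 → R; lat ⌊97.9523/10⌋ = 9 → J.
Square (2°×1°, digits 0–9): lon ⌊15.7861/2⌋ = 7; lat ⌊7.9523/1⌋ = 7.
Subsquare (5′×2.5′, letters a–x): lon ⌊1.7861/0.0833333⌋ = 21 → v; lat ⌊0.9523/0.0416667⌋ = 22 → w.

RJ77vw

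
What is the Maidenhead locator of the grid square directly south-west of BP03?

AP92

Longitude square 0; −1 → -1, wraps to 9, carry into field.
Longitude field B = 1; −1 → 0 = A.
Latitude square 3; −1 → 2.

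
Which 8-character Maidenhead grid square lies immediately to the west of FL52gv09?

FL52fv99

Longitude extended square 0; −1 → -1, wraps to 9, carry into subsquare.
Longitude subsquare g = 6; −1 → 5 = f.
The latitude characters are unchanged.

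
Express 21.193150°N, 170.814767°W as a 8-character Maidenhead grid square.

Add 180° to longitude and 90° to latitude: 9.18523, 111.19315.
Field: lon ⌊9.18523/20⌋ = 0 → A; lat ⌊111.19315/10⌋ = 11 → L.
Square: lon ⌊9.18523/2⌋ = 4; lat ⌊1.19315/1⌋ = 1.
Subsquare: lon ⌊1.18523/0.0833333⌋ = 14 → o; lat ⌊0.19315/0.0416667⌋ = 4 → e.
Extended square: lon ⌊0.01857/0.00833333⌋ = 2; lat ⌊0.02648/0.00416667⌋ = 6.

AL41oe26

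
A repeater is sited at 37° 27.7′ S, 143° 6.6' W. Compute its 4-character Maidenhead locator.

BF82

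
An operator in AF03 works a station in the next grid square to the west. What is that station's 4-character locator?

RF93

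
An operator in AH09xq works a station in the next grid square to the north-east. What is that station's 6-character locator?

Longitude subsquare x = 23; +1 → 24, wraps to 0 = a, carry into square.
Longitude square 0; +1 → 1.
Latitude subsquare q = 16; +1 → 17 = r.

AH19ar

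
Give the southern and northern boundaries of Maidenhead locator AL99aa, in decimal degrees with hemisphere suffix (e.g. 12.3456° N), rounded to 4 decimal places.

Field A=0, L=11: +0·20° lon, +11·10° lat → SW at lon -180°, lat 20°.
Square 9, 9: +9·2° lon, +9·1° lat → SW at lon -162°, lat 29°.
Subsquare a=0, a=0: +0·0.0833333° lon, +0·0.0416667° lat → SW at lon -162°, lat 29°.
Cell spans 0.0833333° lon × 0.0416667° lat.
south 29.0000° N, north 29.0417° N.

29.0000° N, 29.0417° N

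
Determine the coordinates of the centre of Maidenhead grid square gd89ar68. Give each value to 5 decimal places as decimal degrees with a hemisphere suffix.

Field G=6, D=3: +6·20° lon, +3·10° lat → SW at lon -60°, lat -60°.
Square 8, 9: +8·2° lon, +9·1° lat → SW at lon -44°, lat -51°.
Subsquare a=0, r=17: +0·0.0833333° lon, +17·0.0416667° lat → SW at lon -44°, lat -50.2917°.
Extended square 6, 8: +6·0.00833333° lon, +8·0.00416667° lat → SW at lon -43.95°, lat -50.2583°.
Cell spans 0.00833333° lon × 0.00416667° lat. Centre is SW corner plus half of each.
latitude 50.25625° S, longitude 43.94583° W.

50.25625° S, 43.94583° W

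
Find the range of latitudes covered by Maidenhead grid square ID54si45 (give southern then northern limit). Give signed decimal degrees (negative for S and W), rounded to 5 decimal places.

Field I=8, D=3: +8·20° lon, +3·10° lat → SW at lon -20°, lat -60°.
Square 5, 4: +5·2° lon, +4·1° lat → SW at lon -10°, lat -56°.
Subsquare s=18, i=8: +18·0.0833333° lon, +8·0.0416667° lat → SW at lon -8.5°, lat -55.6667°.
Extended square 4, 5: +4·0.00833333° lon, +5·0.00416667° lat → SW at lon -8.46667°, lat -55.6458°.
Cell spans 0.00833333° lon × 0.00416667° lat.
south -55.64583, north -55.64167.

-55.64583, -55.64167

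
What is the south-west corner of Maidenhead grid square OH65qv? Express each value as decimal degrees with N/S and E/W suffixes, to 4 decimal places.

14.1250° S, 113.3333° E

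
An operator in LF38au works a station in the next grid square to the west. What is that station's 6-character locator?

LF28xu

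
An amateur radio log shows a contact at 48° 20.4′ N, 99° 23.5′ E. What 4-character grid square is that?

NN98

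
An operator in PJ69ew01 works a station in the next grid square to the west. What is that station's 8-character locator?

Longitude extended square 0; −1 → -1, wraps to 9, carry into subsquare.
Longitude subsquare e = 4; −1 → 3 = d.
The latitude characters are unchanged.

PJ69dw91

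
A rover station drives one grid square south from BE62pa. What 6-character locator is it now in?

BE61px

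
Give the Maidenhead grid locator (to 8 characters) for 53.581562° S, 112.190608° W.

Offset from 180°W / 90°S: lon 67.80939°, lat 36.41844°.
Field (20°×10°, letters A–R): 67.80939/20 → 3 → D, 36.41844/10 → 3 → D; chars DD.
Square (2°×1°, digits 0–9): 7.80939/2 → 3, 6.41844/1 → 6; chars 36.
Subsquare (5′×2.5′, letters a–x): 1.80939/0.0833333 → 21 → v, 0.41844/0.0416667 → 10 → k; chars vk.
Extended square (30″×15″, digits 0–9): 0.05939/0.00833333 → 7, 0.00177/0.00416667 → 0; chars 70.

DD36vk70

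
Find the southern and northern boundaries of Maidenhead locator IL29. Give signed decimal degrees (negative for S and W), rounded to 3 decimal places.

29.000, 30.000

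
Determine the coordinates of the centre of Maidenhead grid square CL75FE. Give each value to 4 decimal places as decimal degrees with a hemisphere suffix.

25.1875° N, 125.5417° W

Field C=2, L=11: +2·20° lon, +11·10° lat → SW at lon -140°, lat 20°.
Square 7, 5: +7·2° lon, +5·1° lat → SW at lon -126°, lat 25°.
Subsquare f=5, e=4: +5·0.0833333° lon, +4·0.0416667° lat → SW at lon -125.583°, lat 25.1667°.
Cell spans 0.0833333° lon × 0.0416667° lat. Centre is SW corner plus half of each.
latitude 25.1875° N, longitude 125.5417° W.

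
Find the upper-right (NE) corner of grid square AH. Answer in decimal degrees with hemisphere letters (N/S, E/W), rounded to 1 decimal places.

10.0° S, 160.0° W

Field A=0, H=7: +0·20° lon, +7·10° lat → SW at lon -180°, lat -20°.
Cell spans 20° lon × 10° lat. NE corner is SW corner plus one full cell.
latitude 10.0° S, longitude 160.0° W.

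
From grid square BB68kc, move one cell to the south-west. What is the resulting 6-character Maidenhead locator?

BB68jb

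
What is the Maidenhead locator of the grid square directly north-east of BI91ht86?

BI91ht97

Longitude extended square 8; +1 → 9.
Latitude extended square 6; +1 → 7.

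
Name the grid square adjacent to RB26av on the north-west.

RB16xw

Longitude subsquare a = 0; −1 → -1, wraps to 23 = x, carry into square.
Longitude square 2; −1 → 1.
Latitude subsquare v = 21; +1 → 22 = w.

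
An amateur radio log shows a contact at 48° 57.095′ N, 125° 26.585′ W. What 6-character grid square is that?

CN78gw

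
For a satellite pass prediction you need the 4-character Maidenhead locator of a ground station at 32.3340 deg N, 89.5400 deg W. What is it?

EM52

Shift to the Maidenhead origin (180°W, 90°S): lon 90.46, lat 122.33.
Field: lon ⌊90.46/20⌋ = 4 → E; lat ⌊122.33/10⌋ = 12 → M.
Square: lon ⌊10.46/2⌋ = 5; lat ⌊2.33/1⌋ = 2.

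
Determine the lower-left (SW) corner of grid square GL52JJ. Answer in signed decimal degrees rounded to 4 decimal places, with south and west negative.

22.3750, -49.2500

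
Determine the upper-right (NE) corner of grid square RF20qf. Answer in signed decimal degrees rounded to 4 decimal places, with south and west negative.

Field R=17, F=5: +17·20° lon, +5·10° lat → SW at lon 160°, lat -40°.
Square 2, 0: +2·2° lon, +0·1° lat → SW at lon 164°, lat -40°.
Subsquare q=16, f=5: +16·0.0833333° lon, +5·0.0416667° lat → SW at lon 165.333°, lat -39.7917°.
Cell spans 0.0833333° lon × 0.0416667° lat. NE corner is SW corner plus one full cell.
latitude -39.7500, longitude 165.4167.

-39.7500, 165.4167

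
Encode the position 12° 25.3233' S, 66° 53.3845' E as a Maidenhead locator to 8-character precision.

Add 180° to longitude and 90° to latitude: 246.88974, 77.57794.
Field: lon ⌊246.88974/20⌋ = 12 → M; lat ⌊77.57794/10⌋ = 7 → H.
Square: lon ⌊6.88974/2⌋ = 3; lat ⌊7.57794/1⌋ = 7.
Subsquare: lon ⌊0.88974/0.0833333⌋ = 10 → k; lat ⌊0.57794/0.0416667⌋ = 13 → n.
Extended square: lon ⌊0.05641/0.00833333⌋ = 6; lat ⌊0.03628/0.00416667⌋ = 8.

MH37kn68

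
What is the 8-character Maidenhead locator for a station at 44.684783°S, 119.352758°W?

DE05hh75

Add 180° to longitude and 90° to latitude: 60.64724, 45.31522.
Field: 60.64724/20 → 3 → D, 45.31522/10 → 4 → E; chars DE.
Square: 0.64724/2 → 0, 5.31522/1 → 5; chars 05.
Subsquare: 0.64724/0.0833333 → 7 → h, 0.31522/0.0416667 → 7 → h; chars hh.
Extended square: 0.06391/0.00833333 → 7, 0.02355/0.00416667 → 5; chars 75.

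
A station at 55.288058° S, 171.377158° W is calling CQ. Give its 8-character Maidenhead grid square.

Offset from 180°W / 90°S: lon 8.62284°, lat 34.71194°.
Field (20°×10°, letters A–R): lon ⌊8.62284/20⌋ = 0 → A; lat ⌊34.71194/10⌋ = 3 → D.
Square (2°×1°, digits 0–9): lon ⌊8.62284/2⌋ = 4; lat ⌊4.71194/1⌋ = 4.
Subsquare (5′×2.5′, letters a–x): lon ⌊0.62284/0.0833333⌋ = 7 → h; lat ⌊0.71194/0.0416667⌋ = 17 → r.
Extended square (30″×15″, digits 0–9): lon ⌊0.03951/0.00833333⌋ = 4; lat ⌊0.00361/0.00416667⌋ = 0.

AD44hr40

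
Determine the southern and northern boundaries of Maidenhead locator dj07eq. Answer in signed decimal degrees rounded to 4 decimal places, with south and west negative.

7.6667, 7.7083

Field D=3, J=9: +3·20° lon, +9·10° lat → SW at lon -120°, lat 0°.
Square 0, 7: +0·2° lon, +7·1° lat → SW at lon -120°, lat 7°.
Subsquare e=4, q=16: +4·0.0833333° lon, +16·0.0416667° lat → SW at lon -119.667°, lat 7.66667°.
Cell spans 0.0833333° lon × 0.0416667° lat.
south 7.6667, north 7.7083.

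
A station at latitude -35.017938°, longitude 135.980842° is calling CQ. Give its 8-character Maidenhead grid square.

Offset from 180°W / 90°S: lon 315.98084°, lat 54.98206°.
Field: 315.98084/20 → 15 → P, 54.98206/10 → 5 → F; chars PF.
Square: 15.98084/2 → 7, 4.98206/1 → 4; chars 74.
Subsquare: 1.98084/0.0833333 → 23 → x, 0.98206/0.0416667 → 23 → x; chars xx.
Extended square: 0.06418/0.00833333 → 7, 0.02373/0.00416667 → 5; chars 75.

PF74xx75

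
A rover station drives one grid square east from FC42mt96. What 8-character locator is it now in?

Longitude extended square 9; +1 → 10, wraps to 0, carry into subsquare.
Longitude subsquare m = 12; +1 → 13 = n.
The latitude characters are unchanged.

FC42nt06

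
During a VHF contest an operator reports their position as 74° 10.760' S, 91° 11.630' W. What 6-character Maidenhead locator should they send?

EB45jt

Shift to the Maidenhead origin (180°W, 90°S): lon 88.8062, lat 15.8207.
Field (20°×10°, letters A–R): lon ⌊88.8062/20⌋ = 4 → E; lat ⌊15.8207/10⌋ = 1 → B.
Square (2°×1°, digits 0–9): lon ⌊8.8062/2⌋ = 4; lat ⌊5.8207/1⌋ = 5.
Subsquare (5′×2.5′, letters a–x): lon ⌊0.8062/0.0833333⌋ = 9 → j; lat ⌊0.8207/0.0416667⌋ = 19 → t.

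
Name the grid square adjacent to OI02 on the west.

Longitude square 0; −1 → -1, wraps to 9, carry into field.
Longitude field O = 14; −1 → 13 = N.
The latitude characters are unchanged.

NI92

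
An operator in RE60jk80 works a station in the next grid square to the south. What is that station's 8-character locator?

Latitude extended square 0; −1 → -1, wraps to 9, carry into subsquare.
Latitude subsquare k = 10; −1 → 9 = j.
The longitude characters are unchanged.

RE60jj89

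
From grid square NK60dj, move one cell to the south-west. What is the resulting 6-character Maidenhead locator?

Longitude subsquare d = 3; −1 → 2 = c.
Latitude subsquare j = 9; −1 → 8 = i.

NK60ci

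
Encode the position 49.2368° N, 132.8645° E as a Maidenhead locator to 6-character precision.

Shift to the Maidenhead origin (180°W, 90°S): lon 312.8645, lat 139.2368.
Field (20°×10°, letters A–R): lon ⌊312.8645/20⌋ = 15 → P; lat ⌊139.2368/10⌋ = 13 → N.
Square (2°×1°, digits 0–9): lon ⌊12.8645/2⌋ = 6; lat ⌊9.2368/1⌋ = 9.
Subsquare (5′×2.5′, letters a–x): lon ⌊0.8645/0.0833333⌋ = 10 → k; lat ⌊0.2368/0.0416667⌋ = 5 → f.

PN69kf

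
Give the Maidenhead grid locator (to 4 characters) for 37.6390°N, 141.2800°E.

Shift to the Maidenhead origin (180°W, 90°S): lon 321.28, lat 127.64.
Field (20°×10°, letters A–R): lon ⌊321.28/20⌋ = 16 → Q; lat ⌊127.64/10⌋ = 12 → M.
Square (2°×1°, digits 0–9): lon ⌊1.28/2⌋ = 0; lat ⌊7.64/1⌋ = 7.

QM07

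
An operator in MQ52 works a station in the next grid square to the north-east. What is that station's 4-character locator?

Longitude square 5; +1 → 6.
Latitude square 2; +1 → 3.

MQ63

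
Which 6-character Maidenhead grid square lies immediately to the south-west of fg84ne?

FG84md

Longitude subsquare n = 13; −1 → 12 = m.
Latitude subsquare e = 4; −1 → 3 = d.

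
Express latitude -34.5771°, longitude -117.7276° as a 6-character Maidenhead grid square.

DF15dk

Add 180° to longitude and 90° to latitude: 62.2724, 55.4229.
Field: 62.2724/20 → 3 → D, 55.4229/10 → 5 → F; chars DF.
Square: 2.2724/2 → 1, 5.4229/1 → 5; chars 15.
Subsquare: 0.2724/0.0833333 → 3 → d, 0.4229/0.0416667 → 10 → k; chars dk.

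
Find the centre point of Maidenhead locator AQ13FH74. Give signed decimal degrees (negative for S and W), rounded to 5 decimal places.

73.31042, -177.52083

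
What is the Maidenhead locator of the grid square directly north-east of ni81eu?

NI81fv

Longitude subsquare e = 4; +1 → 5 = f.
Latitude subsquare u = 20; +1 → 21 = v.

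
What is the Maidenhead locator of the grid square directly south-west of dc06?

CC95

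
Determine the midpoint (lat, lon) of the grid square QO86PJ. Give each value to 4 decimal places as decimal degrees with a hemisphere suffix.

Field Q=16, O=14: +16·20° lon, +14·10° lat → SW at lon 140°, lat 50°.
Square 8, 6: +8·2° lon, +6·1° lat → SW at lon 156°, lat 56°.
Subsquare p=15, j=9: +15·0.0833333° lon, +9·0.0416667° lat → SW at lon 157.25°, lat 56.375°.
Cell spans 0.0833333° lon × 0.0416667° lat. Centre is SW corner plus half of each.
latitude 56.3958° N, longitude 157.2917° E.

56.3958° N, 157.2917° E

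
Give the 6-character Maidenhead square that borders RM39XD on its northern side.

Latitude subsquare d = 3; +1 → 4 = e.
The longitude characters are unchanged.

RM39xe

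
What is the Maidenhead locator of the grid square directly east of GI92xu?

HI02au

Longitude subsquare x = 23; +1 → 24, wraps to 0 = a, carry into square.
Longitude square 9; +1 → 10, wraps to 0, carry into field.
Longitude field G = 6; +1 → 7 = H.
The latitude characters are unchanged.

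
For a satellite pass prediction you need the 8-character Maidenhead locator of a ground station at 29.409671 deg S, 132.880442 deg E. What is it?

PG60ko51

Add 180° to longitude and 90° to latitude: 312.88044, 60.59033.
Field: 312.88044/20 → 15 → P, 60.59033/10 → 6 → G; chars PG.
Square: 12.88044/2 → 6, 0.59033/1 → 0; chars 60.
Subsquare: 0.88044/0.0833333 → 10 → k, 0.59033/0.0416667 → 14 → o; chars ko.
Extended square: 0.04711/0.00833333 → 5, 0.00700/0.00416667 → 1; chars 51.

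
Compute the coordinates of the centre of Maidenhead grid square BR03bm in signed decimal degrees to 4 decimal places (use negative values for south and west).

Field B=1, R=17: +1·20° lon, +17·10° lat → SW at lon -160°, lat 80°.
Square 0, 3: +0·2° lon, +3·1° lat → SW at lon -160°, lat 83°.
Subsquare b=1, m=12: +1·0.0833333° lon, +12·0.0416667° lat → SW at lon -159.917°, lat 83.5°.
Cell spans 0.0833333° lon × 0.0416667° lat. Centre is SW corner plus half of each.
latitude 83.5208, longitude -159.8750.

83.5208, -159.8750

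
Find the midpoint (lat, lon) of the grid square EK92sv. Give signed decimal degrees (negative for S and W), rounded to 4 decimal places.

Field E=4, K=10: +4·20° lon, +10·10° lat → SW at lon -100°, lat 10°.
Square 9, 2: +9·2° lon, +2·1° lat → SW at lon -82°, lat 12°.
Subsquare s=18, v=21: +18·0.0833333° lon, +21·0.0416667° lat → SW at lon -80.5°, lat 12.875°.
Cell spans 0.0833333° lon × 0.0416667° lat. Centre is SW corner plus half of each.
latitude 12.8958, longitude -80.4583.

12.8958, -80.4583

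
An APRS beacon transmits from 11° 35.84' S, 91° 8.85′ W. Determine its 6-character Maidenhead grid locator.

Add 180° to longitude and 90° to latitude: 88.8525, 78.4027.
Field (20°×10°, letters A–R): lon ⌊88.8525/20⌋ = 4 → E; lat ⌊78.4027/10⌋ = 7 → H.
Square (2°×1°, digits 0–9): lon ⌊8.8525/2⌋ = 4; lat ⌊8.4027/1⌋ = 8.
Subsquare (5′×2.5′, letters a–x): lon ⌊0.8525/0.0833333⌋ = 10 → k; lat ⌊0.4027/0.0416667⌋ = 9 → j.

EH48kj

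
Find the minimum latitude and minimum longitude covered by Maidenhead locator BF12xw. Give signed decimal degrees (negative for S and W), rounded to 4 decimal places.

-37.0833, -156.0833

Field B=1, F=5: +1·20° lon, +5·10° lat → SW at lon -160°, lat -40°.
Square 1, 2: +1·2° lon, +2·1° lat → SW at lon -158°, lat -38°.
Subsquare x=23, w=22: +23·0.0833333° lon, +22·0.0416667° lat → SW at lon -156.083°, lat -37.0833°.
latitude -37.0833, longitude -156.0833.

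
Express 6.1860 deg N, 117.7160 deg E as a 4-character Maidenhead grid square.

OJ86

Offset from 180°W / 90°S: lon 297.72°, lat 96.19°.
Field: 297.72/20 → 14 → O, 96.19/10 → 9 → J; chars OJ.
Square: 17.72/2 → 8, 6.19/1 → 6; chars 86.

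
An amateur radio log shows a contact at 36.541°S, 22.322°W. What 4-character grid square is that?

HF83

Shift to the Maidenhead origin (180°W, 90°S): lon 157.68, lat 53.46.
Field: lon ⌊157.68/20⌋ = 7 → H; lat ⌊53.46/10⌋ = 5 → F.
Square: lon ⌊17.68/2⌋ = 8; lat ⌊3.46/1⌋ = 3.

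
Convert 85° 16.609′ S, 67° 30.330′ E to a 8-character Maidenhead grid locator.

Offset from 180°W / 90°S: lon 247.50550°, lat 4.72318°.
Field (20°×10°, letters A–R): lon ⌊247.50550/20⌋ = 12 → M; lat ⌊4.72318/10⌋ = 0 → A.
Square (2°×1°, digits 0–9): lon ⌊7.50550/2⌋ = 3; lat ⌊4.72318/1⌋ = 4.
Subsquare (5′×2.5′, letters a–x): lon ⌊1.50550/0.0833333⌋ = 18 → s; lat ⌊0.72318/0.0416667⌋ = 17 → r.
Extended square (30″×15″, digits 0–9): lon ⌊0.00550/0.00833333⌋ = 0; lat ⌊0.01485/0.00416667⌋ = 3.

MA34sr03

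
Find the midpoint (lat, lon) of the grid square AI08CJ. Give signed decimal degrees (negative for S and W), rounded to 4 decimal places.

-1.6042, -179.7917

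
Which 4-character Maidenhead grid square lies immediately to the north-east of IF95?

JF06

Longitude square 9; +1 → 10, wraps to 0, carry into field.
Longitude field I = 8; +1 → 9 = J.
Latitude square 5; +1 → 6.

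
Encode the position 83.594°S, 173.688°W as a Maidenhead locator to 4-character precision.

Shift to the Maidenhead origin (180°W, 90°S): lon 6.31, lat 6.41.
Field: 6.31/20 → 0 → A, 6.41/10 → 0 → A; chars AA.
Square: 6.31/2 → 3, 6.41/1 → 6; chars 36.

AA36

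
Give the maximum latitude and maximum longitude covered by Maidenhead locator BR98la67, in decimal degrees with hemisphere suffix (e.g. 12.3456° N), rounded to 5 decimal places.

88.03333° N, 141.02500° W

Field B=1, R=17: +1·20° lon, +17·10° lat → SW at lon -160°, lat 80°.
Square 9, 8: +9·2° lon, +8·1° lat → SW at lon -142°, lat 88°.
Subsquare l=11, a=0: +11·0.0833333° lon, +0·0.0416667° lat → SW at lon -141.083°, lat 88°.
Extended square 6, 7: +6·0.00833333° lon, +7·0.00416667° lat → SW at lon -141.033°, lat 88.0292°.
Cell spans 0.00833333° lon × 0.00416667° lat. NE corner is SW corner plus one full cell.
latitude 88.03333° N, longitude 141.02500° W.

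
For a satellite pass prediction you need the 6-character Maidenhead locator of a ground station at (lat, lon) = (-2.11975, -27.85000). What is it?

HI67bv

Add 180° to longitude and 90° to latitude: 152.1500, 87.8803.
Field: lon ⌊152.1500/20⌋ = 7 → H; lat ⌊87.8803/10⌋ = 8 → I.
Square: lon ⌊12.1500/2⌋ = 6; lat ⌊7.8803/1⌋ = 7.
Subsquare: lon ⌊0.1500/0.0833333⌋ = 1 → b; lat ⌊0.8803/0.0416667⌋ = 21 → v.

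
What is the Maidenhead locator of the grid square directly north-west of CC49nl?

CC49mm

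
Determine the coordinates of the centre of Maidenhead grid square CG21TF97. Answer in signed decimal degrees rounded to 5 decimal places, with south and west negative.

-28.76042, -134.33750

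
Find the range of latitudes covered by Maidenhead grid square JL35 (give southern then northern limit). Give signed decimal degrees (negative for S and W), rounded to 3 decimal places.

Field J=9, L=11: +9·20° lon, +11·10° lat → SW at lon 0°, lat 20°.
Square 3, 5: +3·2° lon, +5·1° lat → SW at lon 6°, lat 25°.
Cell spans 2° lon × 1° lat.
south 25.000, north 26.000.

25.000, 26.000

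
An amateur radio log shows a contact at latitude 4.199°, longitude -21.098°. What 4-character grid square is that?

HJ94

Offset from 180°W / 90°S: lon 158.90°, lat 94.20°.
Field (20°×10°, letters A–R): 158.90/20 → 7 → H, 94.20/10 → 9 → J; chars HJ.
Square (2°×1°, digits 0–9): 18.90/2 → 9, 4.20/1 → 4; chars 94.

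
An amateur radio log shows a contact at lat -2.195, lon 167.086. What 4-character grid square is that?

Add 180° to longitude and 90° to latitude: 347.09, 87.81.
Field: 347.09/20 → 17 → R, 87.81/10 → 8 → I; chars RI.
Square: 7.09/2 → 3, 7.81/1 → 7; chars 37.

RI37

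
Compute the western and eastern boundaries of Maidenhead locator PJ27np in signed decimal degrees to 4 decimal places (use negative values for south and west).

125.0833, 125.1667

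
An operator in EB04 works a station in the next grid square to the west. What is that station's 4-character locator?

Longitude square 0; −1 → -1, wraps to 9, carry into field.
Longitude field E = 4; −1 → 3 = D.
The latitude characters are unchanged.

DB94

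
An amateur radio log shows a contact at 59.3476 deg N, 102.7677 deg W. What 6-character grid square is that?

DO89oi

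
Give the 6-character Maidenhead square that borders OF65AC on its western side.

OF55xc

Longitude subsquare a = 0; −1 → -1, wraps to 23 = x, carry into square.
Longitude square 6; −1 → 5.
The latitude characters are unchanged.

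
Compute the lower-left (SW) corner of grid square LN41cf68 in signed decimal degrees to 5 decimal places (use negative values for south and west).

Field L=11, N=13: +11·20° lon, +13·10° lat → SW at lon 40°, lat 40°.
Square 4, 1: +4·2° lon, +1·1° lat → SW at lon 48°, lat 41°.
Subsquare c=2, f=5: +2·0.0833333° lon, +5·0.0416667° lat → SW at lon 48.1667°, lat 41.2083°.
Extended square 6, 8: +6·0.00833333° lon, +8·0.00416667° lat → SW at lon 48.2167°, lat 41.2417°.
latitude 41.24167, longitude 48.21667.

41.24167, 48.21667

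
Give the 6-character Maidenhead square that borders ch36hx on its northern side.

CH37ha

Latitude subsquare x = 23; +1 → 24, wraps to 0 = a, carry into square.
Latitude square 6; +1 → 7.
The longitude characters are unchanged.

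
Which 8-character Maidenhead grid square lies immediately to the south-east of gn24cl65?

Longitude extended square 6; +1 → 7.
Latitude extended square 5; −1 → 4.

GN24cl74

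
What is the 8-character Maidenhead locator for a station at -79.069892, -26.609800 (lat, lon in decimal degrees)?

HB60qw63

Offset from 180°W / 90°S: lon 153.39020°, lat 10.93011°.
Field: lon ⌊153.39020/20⌋ = 7 → H; lat ⌊10.93011/10⌋ = 1 → B.
Square: lon ⌊13.39020/2⌋ = 6; lat ⌊0.93011/1⌋ = 0.
Subsquare: lon ⌊1.39020/0.0833333⌋ = 16 → q; lat ⌊0.93011/0.0416667⌋ = 22 → w.
Extended square: lon ⌊0.05687/0.00833333⌋ = 6; lat ⌊0.01344/0.00416667⌋ = 3.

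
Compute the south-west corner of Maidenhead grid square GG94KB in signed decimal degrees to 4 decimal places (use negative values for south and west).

-25.9583, -41.1667

Field G=6, G=6: +6·20° lon, +6·10° lat → SW at lon -60°, lat -30°.
Square 9, 4: +9·2° lon, +4·1° lat → SW at lon -42°, lat -26°.
Subsquare k=10, b=1: +10·0.0833333° lon, +1·0.0416667° lat → SW at lon -41.1667°, lat -25.9583°.
latitude -25.9583, longitude -41.1667.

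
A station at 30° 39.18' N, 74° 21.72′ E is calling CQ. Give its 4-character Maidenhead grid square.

MM70

Add 180° to longitude and 90° to latitude: 254.36, 120.65.
Field (20°×10°, letters A–R): 254.36/20 → 12 → M, 120.65/10 → 12 → M; chars MM.
Square (2°×1°, digits 0–9): 14.36/2 → 7, 0.65/1 → 0; chars 70.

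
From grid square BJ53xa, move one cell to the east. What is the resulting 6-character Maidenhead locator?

BJ63aa

Longitude subsquare x = 23; +1 → 24, wraps to 0 = a, carry into square.
Longitude square 5; +1 → 6.
The latitude characters are unchanged.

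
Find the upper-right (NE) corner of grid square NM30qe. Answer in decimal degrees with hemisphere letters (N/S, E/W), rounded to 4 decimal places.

Field N=13, M=12: +13·20° lon, +12·10° lat → SW at lon 80°, lat 30°.
Square 3, 0: +3·2° lon, +0·1° lat → SW at lon 86°, lat 30°.
Subsquare q=16, e=4: +16·0.0833333° lon, +4·0.0416667° lat → SW at lon 87.3333°, lat 30.1667°.
Cell spans 0.0833333° lon × 0.0416667° lat. NE corner is SW corner plus one full cell.
latitude 30.2083° N, longitude 87.4167° E.

30.2083° N, 87.4167° E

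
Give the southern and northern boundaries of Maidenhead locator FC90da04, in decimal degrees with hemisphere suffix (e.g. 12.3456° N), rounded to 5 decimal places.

69.98333° S, 69.97917° S

Field F=5, C=2: +5·20° lon, +2·10° lat → SW at lon -80°, lat -70°.
Square 9, 0: +9·2° lon, +0·1° lat → SW at lon -62°, lat -70°.
Subsquare d=3, a=0: +3·0.0833333° lon, +0·0.0416667° lat → SW at lon -61.75°, lat -70°.
Extended square 0, 4: +0·0.00833333° lon, +4·0.00416667° lat → SW at lon -61.75°, lat -69.9833°.
Cell spans 0.00833333° lon × 0.00416667° lat.
south 69.98333° S, north 69.97917° S.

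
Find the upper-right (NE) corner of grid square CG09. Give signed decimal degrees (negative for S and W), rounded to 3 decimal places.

Field C=2, G=6: +2·20° lon, +6·10° lat → SW at lon -140°, lat -30°.
Square 0, 9: +0·2° lon, +9·1° lat → SW at lon -140°, lat -21°.
Cell spans 2° lon × 1° lat. NE corner is SW corner plus one full cell.
latitude -20.000, longitude -138.000.

-20.000, -138.000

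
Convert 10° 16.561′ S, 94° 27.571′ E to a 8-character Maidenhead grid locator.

NH79fr53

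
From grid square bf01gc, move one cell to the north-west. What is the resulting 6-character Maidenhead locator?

BF01fd

Longitude subsquare g = 6; −1 → 5 = f.
Latitude subsquare c = 2; +1 → 3 = d.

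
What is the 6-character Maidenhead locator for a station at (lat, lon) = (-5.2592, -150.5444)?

Offset from 180°W / 90°S: lon 29.4556°, lat 84.7408°.
Field: lon ⌊29.4556/20⌋ = 1 → B; lat ⌊84.7408/10⌋ = 8 → I.
Square: lon ⌊9.4556/2⌋ = 4; lat ⌊4.7408/1⌋ = 4.
Subsquare: lon ⌊1.4556/0.0833333⌋ = 17 → r; lat ⌊0.7408/0.0416667⌋ = 17 → r.

BI44rr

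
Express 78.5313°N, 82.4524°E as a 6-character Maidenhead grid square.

NQ18fm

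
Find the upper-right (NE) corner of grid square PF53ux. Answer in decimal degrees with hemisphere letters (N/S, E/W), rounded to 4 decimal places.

36.0000° S, 131.7500° E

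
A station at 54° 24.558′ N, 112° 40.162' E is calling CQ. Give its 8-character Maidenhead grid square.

OO64ij08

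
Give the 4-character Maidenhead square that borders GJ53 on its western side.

GJ43

Longitude square 5; −1 → 4.
The latitude characters are unchanged.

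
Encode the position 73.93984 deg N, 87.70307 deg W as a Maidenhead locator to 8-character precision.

Shift to the Maidenhead origin (180°W, 90°S): lon 92.29693, lat 163.93984.
Field: lon ⌊92.29693/20⌋ = 4 → E; lat ⌊163.93984/10⌋ = 16 → Q.
Square: lon ⌊12.29693/2⌋ = 6; lat ⌊3.93984/1⌋ = 3.
Subsquare: lon ⌊0.29693/0.0833333⌋ = 3 → d; lat ⌊0.93984/0.0416667⌋ = 22 → w.
Extended square: lon ⌊0.04693/0.00833333⌋ = 5; lat ⌊0.02317/0.00416667⌋ = 5.

EQ63dw55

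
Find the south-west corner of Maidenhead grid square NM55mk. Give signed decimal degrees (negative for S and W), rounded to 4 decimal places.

35.4167, 91.0000

Field N=13, M=12: +13·20° lon, +12·10° lat → SW at lon 80°, lat 30°.
Square 5, 5: +5·2° lon, +5·1° lat → SW at lon 90°, lat 35°.
Subsquare m=12, k=10: +12·0.0833333° lon, +10·0.0416667° lat → SW at lon 91°, lat 35.4167°.
latitude 35.4167, longitude 91.0000.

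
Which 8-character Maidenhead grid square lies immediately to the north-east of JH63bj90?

JH63cj01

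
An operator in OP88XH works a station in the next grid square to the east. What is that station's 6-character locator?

OP98ah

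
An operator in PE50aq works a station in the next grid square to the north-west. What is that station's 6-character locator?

PE40xr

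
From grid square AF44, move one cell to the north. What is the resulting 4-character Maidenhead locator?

AF45

Latitude square 4; +1 → 5.
The longitude characters are unchanged.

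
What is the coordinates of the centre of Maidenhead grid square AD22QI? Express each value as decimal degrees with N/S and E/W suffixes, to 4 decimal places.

Field A=0, D=3: +0·20° lon, +3·10° lat → SW at lon -180°, lat -60°.
Square 2, 2: +2·2° lon, +2·1° lat → SW at lon -176°, lat -58°.
Subsquare q=16, i=8: +16·0.0833333° lon, +8·0.0416667° lat → SW at lon -174.667°, lat -57.6667°.
Cell spans 0.0833333° lon × 0.0416667° lat. Centre is SW corner plus half of each.
latitude 57.6458° S, longitude 174.6250° W.

57.6458° S, 174.6250° W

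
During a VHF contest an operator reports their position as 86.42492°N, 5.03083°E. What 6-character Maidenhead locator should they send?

JR26mk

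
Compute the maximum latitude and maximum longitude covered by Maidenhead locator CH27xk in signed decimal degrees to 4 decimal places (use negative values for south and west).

-12.5417, -134.0000

Field C=2, H=7: +2·20° lon, +7·10° lat → SW at lon -140°, lat -20°.
Square 2, 7: +2·2° lon, +7·1° lat → SW at lon -136°, lat -13°.
Subsquare x=23, k=10: +23·0.0833333° lon, +10·0.0416667° lat → SW at lon -134.083°, lat -12.5833°.
Cell spans 0.0833333° lon × 0.0416667° lat. NE corner is SW corner plus one full cell.
latitude -12.5417, longitude -134.0000.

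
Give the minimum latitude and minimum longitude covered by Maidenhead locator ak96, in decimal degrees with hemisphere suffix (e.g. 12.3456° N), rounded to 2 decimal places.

16.00° N, 162.00° W

Field A=0, K=10: +0·20° lon, +10·10° lat → SW at lon -180°, lat 10°.
Square 9, 6: +9·2° lon, +6·1° lat → SW at lon -162°, lat 16°.
latitude 16.00° N, longitude 162.00° W.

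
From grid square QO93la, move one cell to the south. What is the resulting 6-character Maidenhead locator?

QO92lx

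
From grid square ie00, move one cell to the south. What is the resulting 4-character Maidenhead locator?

Latitude square 0; −1 → -1, wraps to 9, carry into field.
Latitude field E = 4; −1 → 3 = D.
The longitude characters are unchanged.

ID09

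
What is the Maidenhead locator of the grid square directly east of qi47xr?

QI57ar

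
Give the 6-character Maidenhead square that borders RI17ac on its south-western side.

Longitude subsquare a = 0; −1 → -1, wraps to 23 = x, carry into square.
Longitude square 1; −1 → 0.
Latitude subsquare c = 2; −1 → 1 = b.

RI07xb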